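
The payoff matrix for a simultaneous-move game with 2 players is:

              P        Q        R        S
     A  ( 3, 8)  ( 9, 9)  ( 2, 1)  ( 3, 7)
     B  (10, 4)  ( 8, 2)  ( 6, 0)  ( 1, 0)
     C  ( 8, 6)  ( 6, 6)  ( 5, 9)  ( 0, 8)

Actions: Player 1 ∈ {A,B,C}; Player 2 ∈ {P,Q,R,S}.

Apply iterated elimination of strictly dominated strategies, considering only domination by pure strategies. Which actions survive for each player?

Survivors P1:{A,B} P2:{P,Q}

P1 drop C (B beats it: P:10>8 Q:8>6 R:6>5 S:1>0)
P2 drop R (P beats it: A:8>1 B:4>0)
P2 drop S (P beats it: A:8>7 B:4>0)
P1→{A,B} P2→{P,Q}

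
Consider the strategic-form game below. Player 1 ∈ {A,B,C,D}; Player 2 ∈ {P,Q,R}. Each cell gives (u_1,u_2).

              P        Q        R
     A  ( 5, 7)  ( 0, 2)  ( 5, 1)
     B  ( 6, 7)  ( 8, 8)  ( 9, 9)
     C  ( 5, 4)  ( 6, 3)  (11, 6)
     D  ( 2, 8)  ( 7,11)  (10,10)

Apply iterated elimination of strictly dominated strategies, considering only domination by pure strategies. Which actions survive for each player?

P1 drop A (B beats it: P:6>5 Q:8>0 R:9>5)
P2 drop P (R beats it: B:9>7 C:6>4 D:10>8)
P1→{B,C,D} P2→{Q,R}

Survivors P1:{B,C,D} P2:{Q,R}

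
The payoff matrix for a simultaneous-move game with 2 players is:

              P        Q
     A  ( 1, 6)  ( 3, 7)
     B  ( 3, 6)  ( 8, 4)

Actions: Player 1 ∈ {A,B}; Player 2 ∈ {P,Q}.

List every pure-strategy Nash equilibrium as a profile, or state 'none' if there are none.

(A,P): not NE [P1→B gives 3>1; P2→Q gives 7>6]
(A,Q): not NE [P1→B gives 8>3]
(B,P): NE
(B,Q): not NE [P2→P gives 6>4]

PSNE = {(B,P)}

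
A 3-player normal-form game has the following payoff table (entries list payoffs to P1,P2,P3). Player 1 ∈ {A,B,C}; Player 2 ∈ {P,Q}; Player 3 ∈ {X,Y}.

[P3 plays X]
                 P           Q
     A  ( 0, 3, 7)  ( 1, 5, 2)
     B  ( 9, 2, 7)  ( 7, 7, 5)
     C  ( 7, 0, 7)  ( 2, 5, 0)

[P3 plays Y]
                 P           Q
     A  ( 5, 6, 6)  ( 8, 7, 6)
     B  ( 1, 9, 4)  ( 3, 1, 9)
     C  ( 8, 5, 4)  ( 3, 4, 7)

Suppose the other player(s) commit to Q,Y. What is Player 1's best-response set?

u_1(A vs Q,Y) = 8
u_1(B vs Q,Y) = 3
u_1(C vs Q,Y) = 3
max payoff 8 at {A}

argmax u_1 = {A}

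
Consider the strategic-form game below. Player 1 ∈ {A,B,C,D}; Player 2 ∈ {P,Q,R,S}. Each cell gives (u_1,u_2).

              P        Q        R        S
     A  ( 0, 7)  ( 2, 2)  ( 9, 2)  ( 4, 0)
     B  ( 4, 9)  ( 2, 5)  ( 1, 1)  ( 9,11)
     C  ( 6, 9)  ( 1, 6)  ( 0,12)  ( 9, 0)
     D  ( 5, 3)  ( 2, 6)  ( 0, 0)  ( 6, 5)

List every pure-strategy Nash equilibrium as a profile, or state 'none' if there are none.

(A,P): not NE [P1→C gives 6>0]
(A,Q): not NE [P2→P gives 7>2]
(A,R): not NE [P2→P gives 7>2]
(A,S): not NE [P1→C gives 9>4; P2→P gives 7>0]
(B,P): not NE [P1→C gives 6>4; P2→S gives 11>9]
(B,Q): not NE [P2→S gives 11>5]
(B,R): not NE [P1→A gives 9>1; P2→S gives 11>1]
(B,S): NE
(C,P): not NE [P2→R gives 12>9]
(C,Q): not NE [P1→D gives 2>1; P2→R gives 12>6]
(C,R): not NE [P1→A gives 9>0]
(C,S): not NE [P2→R gives 12>0]
(D,P): not NE [P1→C gives 6>5; P2→Q gives 6>3]
(D,Q): NE
(D,R): not NE [P1→A gives 9>0; P2→Q gives 6>0]
(D,S): not NE [P1→C gives 9>6; P2→Q gives 6>5]

NE set: (B,S), (D,Q)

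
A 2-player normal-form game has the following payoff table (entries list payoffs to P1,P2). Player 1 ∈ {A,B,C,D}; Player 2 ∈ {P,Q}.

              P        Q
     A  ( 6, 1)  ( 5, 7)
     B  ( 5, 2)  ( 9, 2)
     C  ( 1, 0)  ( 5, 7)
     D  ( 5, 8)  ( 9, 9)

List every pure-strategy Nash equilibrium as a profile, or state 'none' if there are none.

(A,P): not NE [P2→Q gives 7>1]
(A,Q): not NE [P1→D gives 9>5]
(B,P): not NE [P1→A gives 6>5]
(B,Q): NE
(C,P): not NE [P1→A gives 6>1; P2→Q gives 7>0]
(C,Q): not NE [P1→D gives 9>5]
(D,P): not NE [P1→A gives 6>5; P2→Q gives 9>8]
(D,Q): NE

NE set: (B,Q), (D,Q)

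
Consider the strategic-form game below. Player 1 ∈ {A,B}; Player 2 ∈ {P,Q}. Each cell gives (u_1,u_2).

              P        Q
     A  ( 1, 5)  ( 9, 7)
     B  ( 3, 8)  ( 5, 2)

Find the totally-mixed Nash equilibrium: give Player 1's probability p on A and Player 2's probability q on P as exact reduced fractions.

P1 indiff ⇒ q·1+(1-q)·9 = q·3+(1-q)·5 ⇒ q(-2) = (1-q)(-4) ⇒ q = 2/3
P2 indiff ⇒ p·5+(1-p)·8 = p·7+(1-p)·2 ⇒ p(-2) = (1-p)(-6) ⇒ p = 3/4

(p,q) = (3/4, 2/3)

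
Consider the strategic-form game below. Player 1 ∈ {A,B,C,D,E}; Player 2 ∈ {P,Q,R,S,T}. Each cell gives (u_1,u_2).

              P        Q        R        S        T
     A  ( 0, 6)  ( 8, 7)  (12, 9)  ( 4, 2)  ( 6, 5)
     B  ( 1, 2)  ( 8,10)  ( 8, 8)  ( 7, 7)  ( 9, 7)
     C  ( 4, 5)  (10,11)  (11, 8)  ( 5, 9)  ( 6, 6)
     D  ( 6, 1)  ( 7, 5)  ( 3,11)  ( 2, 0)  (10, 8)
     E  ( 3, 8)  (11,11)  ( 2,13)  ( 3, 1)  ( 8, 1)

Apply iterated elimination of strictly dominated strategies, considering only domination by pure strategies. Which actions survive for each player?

Remaining: P1:{A,C,E} P2:{Q,R}

P2 drop P (Q beats it: A:7>6 B:10>2 C:11>5 D:5>1 E:11>8)
P2 drop S (Q beats it: A:7>2 B:10>7 C:11>9 D:5>0 E:11>1)
P2 drop T (R beats it: A:9>5 B:8>7 C:8>6 D:11>8 E:13>1)
P1 drop B (C beats it: Q:10>8 R:11>8)
P1 drop D (A beats it: Q:8>7 R:12>3)
P1→{A,C,E} P2→{Q,R}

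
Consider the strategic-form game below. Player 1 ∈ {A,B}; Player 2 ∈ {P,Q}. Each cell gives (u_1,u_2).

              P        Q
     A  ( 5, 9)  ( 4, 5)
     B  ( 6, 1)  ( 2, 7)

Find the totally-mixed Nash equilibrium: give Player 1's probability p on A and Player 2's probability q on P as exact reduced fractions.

p=3/5, q=2/3

P1 indiff ⇒ q·5+(1-q)·4 = q·6+(1-q)·2 ⇒ q(-1) = (1-q)(-2) ⇒ q = 2/3
P2 indiff ⇒ p·9+(1-p)·1 = p·5+(1-p)·7 ⇒ p(4) = (1-p)(6) ⇒ p = 3/5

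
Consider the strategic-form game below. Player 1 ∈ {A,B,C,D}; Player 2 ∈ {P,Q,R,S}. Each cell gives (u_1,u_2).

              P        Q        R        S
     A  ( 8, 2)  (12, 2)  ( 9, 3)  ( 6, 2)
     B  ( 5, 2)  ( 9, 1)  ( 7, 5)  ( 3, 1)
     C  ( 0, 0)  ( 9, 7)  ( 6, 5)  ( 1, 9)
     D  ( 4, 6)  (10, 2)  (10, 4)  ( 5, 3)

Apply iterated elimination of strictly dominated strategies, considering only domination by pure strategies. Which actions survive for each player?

Remaining: P1:{A,D} P2:{P,R}

P1 drop B (A beats it: P:8>5 Q:12>9 R:9>7 S:6>3)
P1 drop C (A beats it: P:8>0 Q:12>9 R:9>6 S:6>1)
P2 drop Q (R beats it: A:3>2 D:4>2)
P2 drop S (R beats it: A:3>2 D:4>3)
P1→{A,D} P2→{P,R}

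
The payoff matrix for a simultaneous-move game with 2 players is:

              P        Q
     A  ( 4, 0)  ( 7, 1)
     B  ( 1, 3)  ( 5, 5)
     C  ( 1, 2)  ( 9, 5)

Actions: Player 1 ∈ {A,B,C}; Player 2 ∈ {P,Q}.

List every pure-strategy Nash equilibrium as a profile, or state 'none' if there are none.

Nash profiles: (C,Q)

(A,P): not NE [P2→Q gives 1>0]
(A,Q): not NE [P1→C gives 9>7]
(B,P): not NE [P1→A gives 4>1; P2→Q gives 5>3]
(B,Q): not NE [P1→C gives 9>5]
(C,P): not NE [P1→A gives 4>1; P2→Q gives 5>2]
(C,Q): NE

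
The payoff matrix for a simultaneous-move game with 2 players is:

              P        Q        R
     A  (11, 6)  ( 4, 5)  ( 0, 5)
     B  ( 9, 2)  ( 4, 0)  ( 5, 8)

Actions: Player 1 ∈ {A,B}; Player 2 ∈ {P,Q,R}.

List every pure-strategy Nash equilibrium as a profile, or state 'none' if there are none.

NE set: (A,P), (B,R)

(A,P): NE
(A,Q): not NE [P2→P gives 6>5]
(A,R): not NE [P1→B gives 5>0; P2→P gives 6>5]
(B,P): not NE [P1→A gives 11>9; P2→R gives 8>2]
(B,Q): not NE [P2→R gives 8>0]
(B,R): NE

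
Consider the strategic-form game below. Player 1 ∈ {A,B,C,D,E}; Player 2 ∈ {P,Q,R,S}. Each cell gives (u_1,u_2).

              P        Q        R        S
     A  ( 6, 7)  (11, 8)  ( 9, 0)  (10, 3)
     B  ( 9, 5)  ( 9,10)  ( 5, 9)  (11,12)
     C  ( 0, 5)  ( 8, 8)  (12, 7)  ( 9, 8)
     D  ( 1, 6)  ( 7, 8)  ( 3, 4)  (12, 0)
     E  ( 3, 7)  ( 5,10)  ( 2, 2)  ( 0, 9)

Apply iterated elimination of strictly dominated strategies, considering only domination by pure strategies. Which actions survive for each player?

IESDS → P1:{A,B,D} P2:{Q,S}

P1 drop E (A beats it: P:6>3 Q:11>5 R:9>2 S:10>0)
P2 drop P (Q beats it: A:8>7 B:10>5 C:8>5 D:8>6)
P2 drop R (Q beats it: A:8>0 B:10>9 C:8>7 D:8>4)
P1 drop C (A beats it: Q:11>8 S:10>9)
P1→{A,B,D} P2→{Q,S}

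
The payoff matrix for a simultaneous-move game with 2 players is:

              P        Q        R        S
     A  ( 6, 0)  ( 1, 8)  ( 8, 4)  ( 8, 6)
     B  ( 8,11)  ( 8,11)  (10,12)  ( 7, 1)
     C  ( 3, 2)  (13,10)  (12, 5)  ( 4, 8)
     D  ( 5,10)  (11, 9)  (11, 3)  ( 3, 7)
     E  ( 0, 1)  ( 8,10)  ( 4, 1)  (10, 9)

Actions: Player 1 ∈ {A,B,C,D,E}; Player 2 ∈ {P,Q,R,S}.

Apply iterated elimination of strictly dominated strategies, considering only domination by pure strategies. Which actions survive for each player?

P2 drop S (Q beats it: A:8>6 B:11>1 C:10>8 D:9>7 E:10>9)
P1 drop A (B beats it: P:8>6 Q:8>1 R:10>8)
P1 drop E (C beats it: P:3>0 Q:13>8 R:12>4)
P1→{B,C,D} P2→{P,Q,R}

Remaining: P1:{B,C,D} P2:{P,Q,R}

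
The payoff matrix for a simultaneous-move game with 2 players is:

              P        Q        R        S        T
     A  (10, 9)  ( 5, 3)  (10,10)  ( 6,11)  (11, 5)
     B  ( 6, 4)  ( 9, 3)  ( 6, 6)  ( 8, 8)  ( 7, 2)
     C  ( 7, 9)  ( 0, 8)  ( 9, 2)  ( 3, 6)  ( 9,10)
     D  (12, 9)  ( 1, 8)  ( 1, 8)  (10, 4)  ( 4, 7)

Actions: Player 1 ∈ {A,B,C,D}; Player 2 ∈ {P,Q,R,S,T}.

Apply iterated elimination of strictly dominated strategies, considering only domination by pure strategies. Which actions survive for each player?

IESDS → P1:{A,B,D} P2:{P,R,S}

P1 drop C (A beats it: P:10>7 Q:5>0 R:10>9 S:6>3 T:11>9)
P2 drop Q (P beats it: A:9>3 B:4>3 D:9>8)
P2 drop T (P beats it: A:9>5 B:4>2 D:9>7)
P1→{A,B,D} P2→{P,R,S}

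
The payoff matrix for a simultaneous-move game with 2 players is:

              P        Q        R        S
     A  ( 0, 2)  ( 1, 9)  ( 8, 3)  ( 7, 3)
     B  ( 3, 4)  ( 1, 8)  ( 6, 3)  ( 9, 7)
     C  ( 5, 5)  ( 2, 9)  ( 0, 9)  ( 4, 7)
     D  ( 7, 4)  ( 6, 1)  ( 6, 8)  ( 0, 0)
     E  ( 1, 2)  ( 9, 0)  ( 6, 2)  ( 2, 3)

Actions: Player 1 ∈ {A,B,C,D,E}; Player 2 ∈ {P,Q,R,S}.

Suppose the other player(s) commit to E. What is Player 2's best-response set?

u_2(P vs E) = 2
u_2(Q vs E) = 0
u_2(R vs E) = 2
u_2(S vs E) = 3
max payoff 3 at {S}

BR_2 = {S}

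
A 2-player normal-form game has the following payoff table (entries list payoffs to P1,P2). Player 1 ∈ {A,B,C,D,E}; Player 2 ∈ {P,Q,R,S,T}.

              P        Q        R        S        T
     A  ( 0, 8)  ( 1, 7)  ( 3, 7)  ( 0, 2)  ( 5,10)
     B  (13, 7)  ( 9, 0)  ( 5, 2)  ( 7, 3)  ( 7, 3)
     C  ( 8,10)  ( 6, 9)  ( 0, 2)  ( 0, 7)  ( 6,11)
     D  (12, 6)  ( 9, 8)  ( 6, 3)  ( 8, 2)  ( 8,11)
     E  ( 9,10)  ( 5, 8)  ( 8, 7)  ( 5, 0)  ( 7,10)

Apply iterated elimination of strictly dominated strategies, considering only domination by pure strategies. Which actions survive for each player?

Survivors P1:{B,D} P2:{P,T}

P1 drop A (B beats it: P:13>0 Q:9>1 R:5>3 S:7>0 T:7>5)
P1 drop C (B beats it: P:13>8 Q:9>6 R:5>0 S:7>0 T:7>6)
P2 drop Q (T beats it: B:3>0 D:11>8 E:10>8)
P2 drop R (P beats it: B:7>2 D:6>3 E:10>7)
P1 drop E (D beats it: P:12>9 S:8>5 T:8>7)
P2 drop S (P beats it: B:7>3 D:6>2)
P1→{B,D} P2→{P,T}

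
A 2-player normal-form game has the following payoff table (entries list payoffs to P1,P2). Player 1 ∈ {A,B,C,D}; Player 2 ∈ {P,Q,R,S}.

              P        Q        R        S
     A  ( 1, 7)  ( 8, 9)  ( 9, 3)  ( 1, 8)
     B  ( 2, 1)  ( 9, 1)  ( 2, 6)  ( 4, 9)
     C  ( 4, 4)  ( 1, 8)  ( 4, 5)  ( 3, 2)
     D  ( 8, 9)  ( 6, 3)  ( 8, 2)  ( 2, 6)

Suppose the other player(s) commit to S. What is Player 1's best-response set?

BR_1 = {B}

u_1(A vs S) = 1
u_1(B vs S) = 4
u_1(C vs S) = 3
u_1(D vs S) = 2
max payoff 4 at {B}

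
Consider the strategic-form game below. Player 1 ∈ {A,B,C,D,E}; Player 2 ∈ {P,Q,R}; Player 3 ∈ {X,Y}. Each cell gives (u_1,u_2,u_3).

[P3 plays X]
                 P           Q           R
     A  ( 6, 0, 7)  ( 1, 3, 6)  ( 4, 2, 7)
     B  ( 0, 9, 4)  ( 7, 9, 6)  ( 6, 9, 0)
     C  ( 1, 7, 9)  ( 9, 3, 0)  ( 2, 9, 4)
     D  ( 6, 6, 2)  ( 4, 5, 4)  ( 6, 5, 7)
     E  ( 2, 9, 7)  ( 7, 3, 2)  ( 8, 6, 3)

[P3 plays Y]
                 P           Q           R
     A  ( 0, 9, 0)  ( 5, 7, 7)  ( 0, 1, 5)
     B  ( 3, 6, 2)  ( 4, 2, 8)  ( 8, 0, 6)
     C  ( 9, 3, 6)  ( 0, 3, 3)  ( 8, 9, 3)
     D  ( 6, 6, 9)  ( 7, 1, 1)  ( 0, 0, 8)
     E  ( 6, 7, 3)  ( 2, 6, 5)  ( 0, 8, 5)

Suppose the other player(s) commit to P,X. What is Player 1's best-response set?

u_1(A vs P,X) = 6
u_1(B vs P,X) = 0
u_1(C vs P,X) = 1
u_1(D vs P,X) = 6
u_1(E vs P,X) = 2
max payoff 6 at {A,D}

P1 best: {A,D}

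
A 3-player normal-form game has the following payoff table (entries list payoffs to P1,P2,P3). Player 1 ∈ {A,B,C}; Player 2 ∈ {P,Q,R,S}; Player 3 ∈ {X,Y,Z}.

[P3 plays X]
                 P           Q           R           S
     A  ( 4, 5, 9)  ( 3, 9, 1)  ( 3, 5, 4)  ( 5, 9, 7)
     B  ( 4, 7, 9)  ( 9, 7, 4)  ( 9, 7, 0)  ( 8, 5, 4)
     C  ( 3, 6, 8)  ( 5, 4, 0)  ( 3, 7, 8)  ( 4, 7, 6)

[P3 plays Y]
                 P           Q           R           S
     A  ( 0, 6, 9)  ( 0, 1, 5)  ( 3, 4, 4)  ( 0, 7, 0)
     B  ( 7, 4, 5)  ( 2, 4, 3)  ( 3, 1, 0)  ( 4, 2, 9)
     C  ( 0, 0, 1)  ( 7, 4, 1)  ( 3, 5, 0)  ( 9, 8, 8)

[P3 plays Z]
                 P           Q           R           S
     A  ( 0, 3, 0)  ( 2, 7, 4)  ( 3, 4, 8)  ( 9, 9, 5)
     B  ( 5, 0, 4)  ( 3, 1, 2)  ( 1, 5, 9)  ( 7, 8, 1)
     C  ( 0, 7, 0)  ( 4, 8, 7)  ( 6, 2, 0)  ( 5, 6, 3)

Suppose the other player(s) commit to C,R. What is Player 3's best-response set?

u_3(X vs C,R) = 8
u_3(Y vs C,R) = 0
u_3(Z vs C,R) = 0
max payoff 8 at {X}

BR_3 = {X}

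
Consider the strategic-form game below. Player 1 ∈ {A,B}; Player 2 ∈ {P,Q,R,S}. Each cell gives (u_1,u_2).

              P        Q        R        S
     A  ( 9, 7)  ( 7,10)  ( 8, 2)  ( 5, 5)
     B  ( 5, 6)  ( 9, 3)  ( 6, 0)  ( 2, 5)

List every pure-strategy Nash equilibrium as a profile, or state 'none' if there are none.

Equilibria: none

(A,P): not NE [P2→Q gives 10>7]
(A,Q): not NE [P1→B gives 9>7]
(A,R): not NE [P2→Q gives 10>2]
(A,S): not NE [P2→Q gives 10>5]
(B,P): not NE [P1→A gives 9>5]
(B,Q): not NE [P2→P gives 6>3]
(B,R): not NE [P1→A gives 8>6; P2→P gives 6>0]
(B,S): not NE [P1→A gives 5>2; P2→P gives 6>5]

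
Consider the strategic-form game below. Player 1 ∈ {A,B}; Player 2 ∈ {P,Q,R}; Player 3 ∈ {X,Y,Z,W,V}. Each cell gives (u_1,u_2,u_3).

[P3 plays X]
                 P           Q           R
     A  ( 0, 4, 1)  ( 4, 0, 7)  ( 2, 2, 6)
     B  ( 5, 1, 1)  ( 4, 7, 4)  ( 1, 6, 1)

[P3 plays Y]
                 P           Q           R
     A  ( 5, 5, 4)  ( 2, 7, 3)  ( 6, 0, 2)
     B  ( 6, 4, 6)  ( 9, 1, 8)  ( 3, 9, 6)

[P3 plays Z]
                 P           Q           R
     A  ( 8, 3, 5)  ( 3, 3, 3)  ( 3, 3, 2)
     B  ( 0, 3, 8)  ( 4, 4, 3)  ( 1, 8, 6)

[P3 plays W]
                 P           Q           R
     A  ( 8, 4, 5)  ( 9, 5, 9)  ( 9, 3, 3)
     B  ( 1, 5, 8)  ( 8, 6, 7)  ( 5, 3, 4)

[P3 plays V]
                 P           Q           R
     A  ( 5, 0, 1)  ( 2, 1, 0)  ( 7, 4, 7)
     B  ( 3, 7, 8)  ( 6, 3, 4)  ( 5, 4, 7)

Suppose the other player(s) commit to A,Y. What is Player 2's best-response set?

u_2(P vs A,Y) = 5
u_2(Q vs A,Y) = 7
u_2(R vs A,Y) = 0
max payoff 7 at {Q}

argmax u_2 = {Q}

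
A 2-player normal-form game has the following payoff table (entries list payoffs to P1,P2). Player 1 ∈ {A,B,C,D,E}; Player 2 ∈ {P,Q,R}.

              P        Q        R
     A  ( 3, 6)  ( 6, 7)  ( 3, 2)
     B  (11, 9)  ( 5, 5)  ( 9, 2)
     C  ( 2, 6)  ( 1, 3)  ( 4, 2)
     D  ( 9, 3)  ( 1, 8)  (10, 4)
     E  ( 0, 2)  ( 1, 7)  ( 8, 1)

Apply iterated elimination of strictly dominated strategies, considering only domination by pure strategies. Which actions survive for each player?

Remaining: P1:{A,B} P2:{P,Q}

P1 drop C (B beats it: P:11>2 Q:5>1 R:9>4)
P1 drop E (B beats it: P:11>0 Q:5>1 R:9>8)
P2 drop R (Q beats it: A:7>2 B:5>2 D:8>4)
P1 drop D (B beats it: P:11>9 Q:5>1)
P1→{A,B} P2→{P,Q}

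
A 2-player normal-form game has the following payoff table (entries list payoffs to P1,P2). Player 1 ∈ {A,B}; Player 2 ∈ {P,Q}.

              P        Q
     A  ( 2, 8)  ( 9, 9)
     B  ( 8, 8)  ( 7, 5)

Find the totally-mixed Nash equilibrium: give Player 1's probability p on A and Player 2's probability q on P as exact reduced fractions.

(p,q) = (3/4, 1/4)

P1 indiff ⇒ q·2+(1-q)·9 = q·8+(1-q)·7 ⇒ q(-6) = (1-q)(-2) ⇒ q = 1/4
P2 indiff ⇒ p·8+(1-p)·8 = p·9+(1-p)·5 ⇒ p(-1) = (1-p)(-3) ⇒ p = 3/4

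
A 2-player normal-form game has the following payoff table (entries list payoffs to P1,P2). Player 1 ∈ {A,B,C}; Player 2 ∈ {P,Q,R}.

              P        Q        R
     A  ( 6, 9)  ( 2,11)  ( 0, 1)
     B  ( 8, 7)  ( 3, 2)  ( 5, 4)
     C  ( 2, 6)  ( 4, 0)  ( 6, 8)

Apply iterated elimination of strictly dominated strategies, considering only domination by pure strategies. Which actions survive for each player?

P1 drop A (B beats it: P:8>6 Q:3>2 R:5>0)
P2 drop Q (P beats it: B:7>2 C:6>0)
P1→{B,C} P2→{P,R}

IESDS → P1:{B,C} P2:{P,R}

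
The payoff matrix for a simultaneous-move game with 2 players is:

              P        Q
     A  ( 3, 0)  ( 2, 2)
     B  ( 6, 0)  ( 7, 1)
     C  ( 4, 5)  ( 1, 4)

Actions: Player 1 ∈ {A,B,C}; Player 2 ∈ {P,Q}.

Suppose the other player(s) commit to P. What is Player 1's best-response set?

u_1(A vs P) = 3
u_1(B vs P) = 6
u_1(C vs P) = 4
max payoff 6 at {B}

BR_1 = {B}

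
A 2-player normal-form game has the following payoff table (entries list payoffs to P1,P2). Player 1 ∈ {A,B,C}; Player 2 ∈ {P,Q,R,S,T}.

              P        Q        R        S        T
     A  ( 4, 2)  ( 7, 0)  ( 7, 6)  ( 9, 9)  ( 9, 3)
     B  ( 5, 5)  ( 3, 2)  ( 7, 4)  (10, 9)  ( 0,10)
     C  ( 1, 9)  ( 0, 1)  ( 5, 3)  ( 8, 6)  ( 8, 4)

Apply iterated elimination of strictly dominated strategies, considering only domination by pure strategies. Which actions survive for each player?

P1 drop C (A beats it: P:4>1 Q:7>0 R:7>5 S:9>8 T:9>8)
P2 drop P (S beats it: A:9>2 B:9>5)
P2 drop Q (R beats it: A:6>0 B:4>2)
P2 drop R (S beats it: A:9>6 B:9>4)
P1→{A,B} P2→{S,T}

Remaining: P1:{A,B} P2:{S,T}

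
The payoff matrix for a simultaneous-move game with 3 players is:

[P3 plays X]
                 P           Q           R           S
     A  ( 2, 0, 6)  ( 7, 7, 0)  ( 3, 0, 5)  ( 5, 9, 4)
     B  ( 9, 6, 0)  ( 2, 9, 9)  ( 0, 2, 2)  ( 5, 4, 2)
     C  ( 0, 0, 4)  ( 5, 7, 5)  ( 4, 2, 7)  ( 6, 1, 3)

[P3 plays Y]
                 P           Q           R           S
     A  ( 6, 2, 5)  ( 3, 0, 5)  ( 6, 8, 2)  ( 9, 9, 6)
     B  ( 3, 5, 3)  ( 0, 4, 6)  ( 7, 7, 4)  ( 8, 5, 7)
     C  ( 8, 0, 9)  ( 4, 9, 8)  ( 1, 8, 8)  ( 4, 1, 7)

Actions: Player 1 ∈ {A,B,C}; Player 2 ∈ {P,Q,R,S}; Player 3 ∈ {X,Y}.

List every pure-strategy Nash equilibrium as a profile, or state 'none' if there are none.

(A,P,X): not NE [P1→B gives 9>2; P2→S gives 9>0]
(A,P,Y): not NE [P1→C gives 8>6; P2→S gives 9>2; P3→X gives 6>5]
(A,Q,X): not NE [P2→S gives 9>7; P3→Y gives 5>0]
(A,Q,Y): not NE [P1→C gives 4>3; P2→S gives 9>0]
(A,R,X): not NE [P1→C gives 4>3; P2→S gives 9>0]
(A,R,Y): not NE [P1→B gives 7>6; P2→S gives 9>8; P3→X gives 5>2]
(A,S,X): not NE [P1→C gives 6>5; P3→Y gives 6>4]
(A,S,Y): NE
(B,P,X): not NE [P2→Q gives 9>6; P3→Y gives 3>0]
(B,P,Y): not NE [P1→C gives 8>3; P2→R gives 7>5]
(B,Q,X): not NE [P1→A gives 7>2]
(B,Q,Y): not NE [P1→C gives 4>0; P2→R gives 7>4; P3→X gives 9>6]
(B,R,X): not NE [P1→C gives 4>0; P2→Q gives 9>2; P3→Y gives 4>2]
(B,R,Y): NE
(B,S,X): not NE [P1→C gives 6>5; P2→Q gives 9>4; P3→Y gives 7>2]
(B,S,Y): not NE [P1→A gives 9>8; P2→R gives 7>5]
(C,P,X): not NE [P1→B gives 9>0; P2→Q gives 7>0; P3→Y gives 9>4]
(C,P,Y): not NE [P2→Q gives 9>0]
(C,Q,X): not NE [P1→A gives 7>5; P3→Y gives 8>5]
(C,Q,Y): NE
(C,R,X): not NE [P2→Q gives 7>2; P3→Y gives 8>7]
(C,R,Y): not NE [P1→B gives 7>1; P2→Q gives 9>8]
(C,S,X): not NE [P2→Q gives 7>1; P3→Y gives 7>3]
(C,S,Y): not NE [P1→A gives 9>4; P2→Q gives 9>1]

PSNE = {(A,S,Y), (B,R,Y), (C,Q,Y)}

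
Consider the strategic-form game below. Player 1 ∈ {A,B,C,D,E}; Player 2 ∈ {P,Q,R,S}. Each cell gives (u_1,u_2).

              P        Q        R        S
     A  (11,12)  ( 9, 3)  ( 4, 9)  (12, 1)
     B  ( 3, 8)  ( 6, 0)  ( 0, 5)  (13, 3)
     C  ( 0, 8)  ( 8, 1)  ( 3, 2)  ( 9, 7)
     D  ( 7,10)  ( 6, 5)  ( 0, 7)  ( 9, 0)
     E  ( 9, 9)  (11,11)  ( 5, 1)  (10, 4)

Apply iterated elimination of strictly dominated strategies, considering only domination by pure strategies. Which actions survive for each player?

P1 drop C (A beats it: P:11>0 Q:9>8 R:4>3 S:12>9)
P1 drop D (A beats it: P:11>7 Q:9>6 R:4>0 S:12>9)
P2 drop R (P beats it: A:12>9 B:8>5 E:9>1)
P2 drop S (P beats it: A:12>1 B:8>3 E:9>4)
P1 drop B (A beats it: P:11>3 Q:9>6)
P1→{A,E} P2→{P,Q}

IESDS → P1:{A,E} P2:{P,Q}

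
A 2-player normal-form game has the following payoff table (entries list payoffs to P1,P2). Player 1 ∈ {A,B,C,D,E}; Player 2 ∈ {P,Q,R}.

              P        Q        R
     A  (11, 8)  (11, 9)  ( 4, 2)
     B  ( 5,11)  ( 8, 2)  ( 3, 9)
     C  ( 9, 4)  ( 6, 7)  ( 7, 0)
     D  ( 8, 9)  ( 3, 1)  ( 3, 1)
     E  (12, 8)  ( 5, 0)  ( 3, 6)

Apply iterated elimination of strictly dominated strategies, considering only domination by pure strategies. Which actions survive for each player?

P1 drop B (A beats it: P:11>5 Q:11>8 R:4>3)
P1 drop D (A beats it: P:11>8 Q:11>3 R:4>3)
P2 drop R (P beats it: A:8>2 C:4>0 E:8>6)
P1 drop C (A beats it: P:11>9 Q:11>6)
P1→{A,E} P2→{P,Q}

Survivors P1:{A,E} P2:{P,Q}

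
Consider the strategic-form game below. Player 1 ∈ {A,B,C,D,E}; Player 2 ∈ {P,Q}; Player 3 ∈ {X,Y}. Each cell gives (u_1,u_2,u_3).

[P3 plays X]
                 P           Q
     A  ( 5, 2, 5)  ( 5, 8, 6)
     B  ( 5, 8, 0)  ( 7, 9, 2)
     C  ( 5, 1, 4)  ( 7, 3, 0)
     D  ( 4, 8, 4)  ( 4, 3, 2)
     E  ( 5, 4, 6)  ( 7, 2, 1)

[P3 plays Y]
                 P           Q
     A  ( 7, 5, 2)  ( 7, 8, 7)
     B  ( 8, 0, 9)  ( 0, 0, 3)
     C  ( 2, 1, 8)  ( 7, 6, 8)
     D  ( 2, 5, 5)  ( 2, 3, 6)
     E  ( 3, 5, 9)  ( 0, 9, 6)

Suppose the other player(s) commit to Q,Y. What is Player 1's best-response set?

argmax u_1 = {A,C}

u_1(A vs Q,Y) = 7
u_1(B vs Q,Y) = 0
u_1(C vs Q,Y) = 7
u_1(D vs Q,Y) = 2
u_1(E vs Q,Y) = 0
max payoff 7 at {A,C}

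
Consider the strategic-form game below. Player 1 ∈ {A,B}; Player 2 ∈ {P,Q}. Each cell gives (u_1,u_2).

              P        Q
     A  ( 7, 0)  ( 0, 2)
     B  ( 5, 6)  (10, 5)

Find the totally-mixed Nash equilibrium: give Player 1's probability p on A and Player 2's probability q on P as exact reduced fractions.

P1 indiff ⇒ q·7+(1-q)·0 = q·5+(1-q)·10 ⇒ q(2) = (1-q)(10) ⇒ q = 5/6
P2 indiff ⇒ p·0+(1-p)·6 = p·2+(1-p)·5 ⇒ p(-2) = (1-p)(-1) ⇒ p = 1/3

P1 mixes 1/3 on A; P2 mixes 5/6 on P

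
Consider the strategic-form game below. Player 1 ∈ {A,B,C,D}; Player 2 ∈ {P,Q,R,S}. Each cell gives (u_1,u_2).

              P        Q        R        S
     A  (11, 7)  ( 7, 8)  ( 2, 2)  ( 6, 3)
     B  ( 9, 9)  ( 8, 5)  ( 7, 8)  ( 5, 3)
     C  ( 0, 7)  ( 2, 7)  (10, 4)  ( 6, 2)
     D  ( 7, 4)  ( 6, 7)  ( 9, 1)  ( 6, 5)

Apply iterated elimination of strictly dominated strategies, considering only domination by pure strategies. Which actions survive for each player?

Remaining: P1:{A,B} P2:{P,Q}

P2 drop R (P beats it: A:7>2 B:9>8 C:7>4 D:4>1)
P2 drop S (Q beats it: A:8>3 B:5>3 C:7>2 D:7>5)
P1 drop C (A beats it: P:11>0 Q:7>2)
P1 drop D (A beats it: P:11>7 Q:7>6)
P1→{A,B} P2→{P,Q}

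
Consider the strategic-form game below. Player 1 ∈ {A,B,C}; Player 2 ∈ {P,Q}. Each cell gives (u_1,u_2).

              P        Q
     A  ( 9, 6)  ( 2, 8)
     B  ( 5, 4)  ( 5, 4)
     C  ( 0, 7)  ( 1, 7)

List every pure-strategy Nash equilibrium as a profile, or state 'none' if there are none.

Nash profiles: (B,Q)

(A,P): not NE [P2→Q gives 8>6]
(A,Q): not NE [P1→B gives 5>2]
(B,P): not NE [P1→A gives 9>5]
(B,Q): NE
(C,P): not NE [P1→A gives 9>0]
(C,Q): not NE [P1→B gives 5>1]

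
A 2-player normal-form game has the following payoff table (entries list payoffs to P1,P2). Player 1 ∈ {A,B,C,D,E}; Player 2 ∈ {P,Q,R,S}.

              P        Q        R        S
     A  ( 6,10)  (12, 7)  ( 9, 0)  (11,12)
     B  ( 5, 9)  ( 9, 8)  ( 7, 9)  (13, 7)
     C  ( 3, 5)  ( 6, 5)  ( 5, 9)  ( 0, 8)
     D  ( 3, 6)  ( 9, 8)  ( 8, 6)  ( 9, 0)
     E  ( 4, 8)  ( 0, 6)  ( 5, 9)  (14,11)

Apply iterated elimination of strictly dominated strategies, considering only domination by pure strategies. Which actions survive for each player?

Survivors P1:{A,B,E} P2:{P,R,S}

P1 drop C (A beats it: P:6>3 Q:12>6 R:9>5 S:11>0)
P1 drop D (A beats it: P:6>3 Q:12>9 R:9>8 S:11>9)
P2 drop Q (P beats it: A:10>7 B:9>8 E:8>6)
P1→{A,B,E} P2→{P,R,S}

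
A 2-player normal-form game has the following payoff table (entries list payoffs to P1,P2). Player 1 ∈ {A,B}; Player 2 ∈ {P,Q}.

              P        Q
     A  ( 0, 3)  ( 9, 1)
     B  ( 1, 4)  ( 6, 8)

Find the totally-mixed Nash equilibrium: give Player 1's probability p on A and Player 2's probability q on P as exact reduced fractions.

P1 indiff ⇒ q·0+(1-q)·9 = q·1+(1-q)·6 ⇒ q(-1) = (1-q)(-3) ⇒ q = 3/4
P2 indiff ⇒ p·3+(1-p)·4 = p·1+(1-p)·8 ⇒ p(2) = (1-p)(4) ⇒ p = 2/3

p=2/3, q=3/4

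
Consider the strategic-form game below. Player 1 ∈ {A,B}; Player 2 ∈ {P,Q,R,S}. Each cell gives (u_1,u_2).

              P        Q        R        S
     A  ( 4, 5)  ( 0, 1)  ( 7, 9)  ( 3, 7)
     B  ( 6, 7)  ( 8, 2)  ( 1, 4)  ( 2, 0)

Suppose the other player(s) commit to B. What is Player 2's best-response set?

BR_2 = {P}

u_2(P vs B) = 7
u_2(Q vs B) = 2
u_2(R vs B) = 4
u_2(S vs B) = 0
max payoff 7 at {P}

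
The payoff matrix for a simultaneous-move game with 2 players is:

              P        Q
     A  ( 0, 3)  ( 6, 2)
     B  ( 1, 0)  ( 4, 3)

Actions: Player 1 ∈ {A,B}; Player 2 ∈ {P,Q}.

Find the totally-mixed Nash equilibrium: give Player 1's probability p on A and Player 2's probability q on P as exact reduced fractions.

P1 indiff ⇒ q·0+(1-q)·6 = q·1+(1-q)·4 ⇒ q(-1) = (1-q)(-2) ⇒ q = 2/3
P2 indiff ⇒ p·3+(1-p)·0 = p·2+(1-p)·3 ⇒ p(1) = (1-p)(3) ⇒ p = 3/4

P1 mixes 3/4 on A; P2 mixes 2/3 on P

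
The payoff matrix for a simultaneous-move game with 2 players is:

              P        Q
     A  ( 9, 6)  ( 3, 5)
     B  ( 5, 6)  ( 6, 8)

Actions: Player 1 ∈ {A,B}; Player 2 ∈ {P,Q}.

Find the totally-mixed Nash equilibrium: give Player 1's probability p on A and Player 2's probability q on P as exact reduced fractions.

(p,q) = (2/3, 3/7)

P1 indiff ⇒ q·9+(1-q)·3 = q·5+(1-q)·6 ⇒ q(4) = (1-q)(3) ⇒ q = 3/7
P2 indiff ⇒ p·6+(1-p)·6 = p·5+(1-p)·8 ⇒ p(1) = (1-p)(2) ⇒ p = 2/3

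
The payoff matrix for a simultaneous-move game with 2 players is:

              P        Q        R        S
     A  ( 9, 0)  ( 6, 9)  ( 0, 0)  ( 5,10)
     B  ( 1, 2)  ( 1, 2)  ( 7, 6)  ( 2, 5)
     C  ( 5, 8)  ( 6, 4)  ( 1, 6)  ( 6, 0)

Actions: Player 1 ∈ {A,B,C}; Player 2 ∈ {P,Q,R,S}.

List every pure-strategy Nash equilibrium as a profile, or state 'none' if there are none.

(A,P): not NE [P2→S gives 10>0]
(A,Q): not NE [P2→S gives 10>9]
(A,R): not NE [P1→B gives 7>0; P2→S gives 10>0]
(A,S): not NE [P1→C gives 6>5]
(B,P): not NE [P1→A gives 9>1; P2→R gives 6>2]
(B,Q): not NE [P1→C gives 6>1; P2→R gives 6>2]
(B,R): NE
(B,S): not NE [P1→C gives 6>2; P2→R gives 6>5]
(C,P): not NE [P1→A gives 9>5]
(C,Q): not NE [P2→P gives 8>4]
(C,R): not NE [P1→B gives 7>1; P2→P gives 8>6]
(C,S): not NE [P2→P gives 8>0]

Nash profiles: (B,R)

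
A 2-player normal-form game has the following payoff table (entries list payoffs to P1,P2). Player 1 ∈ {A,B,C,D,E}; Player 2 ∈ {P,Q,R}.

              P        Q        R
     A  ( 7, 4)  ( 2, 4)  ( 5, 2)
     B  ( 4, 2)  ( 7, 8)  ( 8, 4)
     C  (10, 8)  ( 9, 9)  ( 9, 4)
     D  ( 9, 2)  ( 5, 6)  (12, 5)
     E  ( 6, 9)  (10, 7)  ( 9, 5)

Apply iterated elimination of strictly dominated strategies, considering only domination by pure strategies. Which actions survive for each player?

P1 drop A (C beats it: P:10>7 Q:9>2 R:9>5)
P1 drop B (C beats it: P:10>4 Q:9>7 R:9>8)
P2 drop R (Q beats it: C:9>4 D:6>5 E:7>5)
P1 drop D (C beats it: P:10>9 Q:9>5)
P1→{C,E} P2→{P,Q}

Survivors P1:{C,E} P2:{P,Q}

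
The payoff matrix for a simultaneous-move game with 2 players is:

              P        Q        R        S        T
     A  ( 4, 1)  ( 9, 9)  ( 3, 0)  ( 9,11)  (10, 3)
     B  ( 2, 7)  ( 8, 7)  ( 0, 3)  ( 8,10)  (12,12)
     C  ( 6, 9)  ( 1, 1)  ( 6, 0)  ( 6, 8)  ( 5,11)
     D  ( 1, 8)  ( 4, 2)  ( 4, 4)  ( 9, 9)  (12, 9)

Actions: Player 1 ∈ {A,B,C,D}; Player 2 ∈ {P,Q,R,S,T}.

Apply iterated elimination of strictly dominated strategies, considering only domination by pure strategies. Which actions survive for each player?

Survivors P1:{A,B,D} P2:{S,T}

P2 drop P (T beats it: A:3>1 B:12>7 C:11>9 D:9>8)
P2 drop Q (S beats it: A:11>9 B:10>7 C:8>1 D:9>2)
P2 drop R (S beats it: A:11>0 B:10>3 C:8>0 D:9>4)
P1 drop C (A beats it: S:9>6 T:10>5)
P1→{A,B,D} P2→{S,T}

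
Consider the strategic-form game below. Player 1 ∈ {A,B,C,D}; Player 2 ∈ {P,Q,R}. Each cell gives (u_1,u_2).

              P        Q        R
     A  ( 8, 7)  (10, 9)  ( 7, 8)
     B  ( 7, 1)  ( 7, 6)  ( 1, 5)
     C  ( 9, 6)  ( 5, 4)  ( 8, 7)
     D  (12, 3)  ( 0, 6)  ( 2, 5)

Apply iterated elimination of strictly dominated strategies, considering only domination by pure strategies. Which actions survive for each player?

P1 drop B (A beats it: P:8>7 Q:10>7 R:7>1)
P2 drop P (R beats it: A:8>7 C:7>6 D:5>3)
P1 drop D (A beats it: Q:10>0 R:7>2)
P1→{A,C} P2→{Q,R}

Survivors P1:{A,C} P2:{Q,R}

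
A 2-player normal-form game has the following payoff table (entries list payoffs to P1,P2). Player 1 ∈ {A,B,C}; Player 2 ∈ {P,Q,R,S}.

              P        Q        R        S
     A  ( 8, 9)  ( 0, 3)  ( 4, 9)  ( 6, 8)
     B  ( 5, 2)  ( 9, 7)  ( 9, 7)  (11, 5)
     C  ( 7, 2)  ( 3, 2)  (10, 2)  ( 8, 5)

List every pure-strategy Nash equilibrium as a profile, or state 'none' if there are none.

Nash profiles: (A,P), (B,Q)

(A,P): NE
(A,Q): not NE [P1→B gives 9>0; P2→R gives 9>3]
(A,R): not NE [P1→C gives 10>4]
(A,S): not NE [P1→B gives 11>6; P2→R gives 9>8]
(B,P): not NE [P1→A gives 8>5; P2→R gives 7>2]
(B,Q): NE
(B,R): not NE [P1→C gives 10>9]
(B,S): not NE [P2→R gives 7>5]
(C,P): not NE [P1→A gives 8>7; P2→S gives 5>2]
(C,Q): not NE [P1→B gives 9>3; P2→S gives 5>2]
(C,R): not NE [P2→S gives 5>2]
(C,S): not NE [P1→B gives 11>8]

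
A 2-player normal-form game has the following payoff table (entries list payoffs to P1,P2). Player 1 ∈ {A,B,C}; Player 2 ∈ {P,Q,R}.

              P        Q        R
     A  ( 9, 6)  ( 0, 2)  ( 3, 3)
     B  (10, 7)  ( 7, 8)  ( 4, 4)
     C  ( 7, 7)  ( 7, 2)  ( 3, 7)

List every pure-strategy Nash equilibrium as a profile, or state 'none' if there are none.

NE set: (B,Q)

(A,P): not NE [P1→B gives 10>9]
(A,Q): not NE [P1→C gives 7>0; P2→P gives 6>2]
(A,R): not NE [P1→B gives 4>3; P2→P gives 6>3]
(B,P): not NE [P2→Q gives 8>7]
(B,Q): NE
(B,R): not NE [P2→Q gives 8>4]
(C,P): not NE [P1→B gives 10>7]
(C,Q): not NE [P2→R gives 7>2]
(C,R): not NE [P1→B gives 4>3]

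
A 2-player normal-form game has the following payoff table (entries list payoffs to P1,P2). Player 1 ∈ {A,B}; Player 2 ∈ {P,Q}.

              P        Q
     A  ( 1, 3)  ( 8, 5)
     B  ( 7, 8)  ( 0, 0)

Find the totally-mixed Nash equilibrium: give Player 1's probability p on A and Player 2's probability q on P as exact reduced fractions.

P1 mixes 4/5 on A; P2 mixes 4/7 on P

P1 indiff ⇒ q·1+(1-q)·8 = q·7+(1-q)·0 ⇒ q(-6) = (1-q)(-8) ⇒ q = 4/7
P2 indiff ⇒ p·3+(1-p)·8 = p·5+(1-p)·0 ⇒ p(-2) = (1-p)(-8) ⇒ p = 4/5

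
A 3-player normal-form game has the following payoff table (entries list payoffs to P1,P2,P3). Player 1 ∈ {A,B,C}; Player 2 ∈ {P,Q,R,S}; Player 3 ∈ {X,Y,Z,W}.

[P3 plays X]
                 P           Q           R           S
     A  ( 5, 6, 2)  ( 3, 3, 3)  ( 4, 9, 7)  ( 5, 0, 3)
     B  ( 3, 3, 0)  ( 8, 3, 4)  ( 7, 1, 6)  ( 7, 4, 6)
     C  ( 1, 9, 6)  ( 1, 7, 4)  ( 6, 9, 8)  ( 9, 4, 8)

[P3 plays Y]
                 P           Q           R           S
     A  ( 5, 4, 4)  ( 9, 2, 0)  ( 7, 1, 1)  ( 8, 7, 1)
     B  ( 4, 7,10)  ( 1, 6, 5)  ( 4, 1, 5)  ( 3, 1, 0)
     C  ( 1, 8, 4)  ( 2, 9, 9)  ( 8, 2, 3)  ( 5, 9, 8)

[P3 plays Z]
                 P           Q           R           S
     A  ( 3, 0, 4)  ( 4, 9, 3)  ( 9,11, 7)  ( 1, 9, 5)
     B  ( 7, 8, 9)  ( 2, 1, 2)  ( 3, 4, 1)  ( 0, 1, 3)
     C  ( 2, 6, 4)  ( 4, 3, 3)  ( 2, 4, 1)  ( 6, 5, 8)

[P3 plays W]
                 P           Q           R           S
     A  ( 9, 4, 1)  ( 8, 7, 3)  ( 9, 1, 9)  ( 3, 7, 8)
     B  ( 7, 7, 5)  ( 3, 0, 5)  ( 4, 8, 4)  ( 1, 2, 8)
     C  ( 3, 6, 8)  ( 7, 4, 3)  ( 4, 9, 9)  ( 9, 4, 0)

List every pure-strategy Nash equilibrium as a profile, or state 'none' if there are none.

PSNE = {(A,Q,W)}

(A,P,X): not NE [P2→R gives 9>6; P3→Z gives 4>2]
(A,P,Y): not NE [P2→S gives 7>4]
(A,P,Z): not NE [P1→B gives 7>3; P2→R gives 11>0]
(A,P,W): not NE [P2→S gives 7>4; P3→Z gives 4>1]
(A,Q,X): not NE [P1→B gives 8>3; P2→R gives 9>3]
(A,Q,Y): not NE [P2→S gives 7>2; P3→W gives 3>0]
(A,Q,Z): not NE [P2→R gives 11>9]
(A,Q,W): NE
(A,R,X): not NE [P1→B gives 7>4; P3→W gives 9>7]
(A,R,Y): not NE [P1→C gives 8>7; P2→S gives 7>1; P3→W gives 9>1]
(A,R,Z): not NE [P3→W gives 9>7]
(A,R,W): not NE [P2→S gives 7>1]
(A,S,X): not NE [P1→C gives 9>5; P2→R gives 9>0; P3→W gives 8>3]
(A,S,Y): not NE [P3→W gives 8>1]
(A,S,Z): not NE [P1→C gives 6>1; P2→R gives 11>9; P3→W gives 8>5]
(A,S,W): not NE [P1→C gives 9>3]
(B,P,X): not NE [P1→A gives 5>3; P2→S gives 4>3; P3→Y gives 10>0]
(B,P,Y): not NE [P1→A gives 5>4]
(B,P,Z): not NE [P3→Y gives 10>9]
(B,P,W): not NE [P1→A gives 9>7; P2→R gives 8>7; P3→Y gives 10>5]
(B,Q,X): not NE [P2→S gives 4>3; P3→W gives 5>4]
(B,Q,Y): not NE [P1→A gives 9>1; P2→P gives 7>6]
(B,Q,Z): not NE [P1→C gives 4>2; P2→P gives 8>1; P3→W gives 5>2]
(B,Q,W): not NE [P1→A gives 8>3; P2→R gives 8>0]
(B,R,X): not NE [P2→S gives 4>1]
(B,R,Y): not NE [P1→C gives 8>4; P2→P gives 7>1; P3→X gives 6>5]
(B,R,Z): not NE [P1→A gives 9>3; P2→P gives 8>4; P3→X gives 6>1]
(B,R,W): not NE [P1→A gives 9>4; P3→X gives 6>4]
(B,S,X): not NE [P1→C gives 9>7; P3→W gives 8>6]
(B,S,Y): not NE [P1→A gives 8>3; P2→P gives 7>1; P3→W gives 8>0]
(B,S,Z): not NE [P1→C gives 6>0; P2→P gives 8>1; P3→W gives 8>3]
(B,S,W): not NE [P1→C gives 9>1; P2→R gives 8>2]
(C,P,X): not NE [P1→A gives 5>1; P3→W gives 8>6]
(C,P,Y): not NE [P1→A gives 5>1; P2→S gives 9>8; P3→W gives 8>4]
(C,P,Z): not NE [P1→B gives 7>2; P3→W gives 8>4]
(C,P,W): not NE [P1→A gives 9>3; P2→R gives 9>6]
(C,Q,X): not NE [P1→B gives 8>1; P2→R gives 9>7; P3→Y gives 9>4]
(C,Q,Y): not NE [P1→A gives 9>2]
(C,Q,Z): not NE [P2→P gives 6>3; P3→Y gives 9>3]
(C,Q,W): not NE [P1→A gives 8>7; P2→R gives 9>4; P3→Y gives 9>3]
(C,R,X): not NE [P1→B gives 7>6; P3→W gives 9>8]
(C,R,Y): not NE [P2→S gives 9>2; P3→W gives 9>3]
(C,R,Z): not NE [P1→A gives 9>2; P2→P gives 6>4; P3→W gives 9>1]
(C,R,W): not NE [P1→A gives 9>4]
(C,S,X): not NE [P2→R gives 9>4]
(C,S,Y): not NE [P1→A gives 8>5]
(C,S,Z): not NE [P2→P gives 6>5]
(C,S,W): not NE [P2→R gives 9>4; P3→Z gives 8>0]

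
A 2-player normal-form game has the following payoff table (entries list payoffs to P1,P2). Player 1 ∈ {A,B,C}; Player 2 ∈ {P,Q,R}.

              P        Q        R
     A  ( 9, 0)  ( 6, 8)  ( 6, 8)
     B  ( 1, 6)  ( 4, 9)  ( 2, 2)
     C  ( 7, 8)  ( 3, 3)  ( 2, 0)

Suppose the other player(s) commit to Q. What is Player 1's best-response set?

u_1(A vs Q) = 6
u_1(B vs Q) = 4
u_1(C vs Q) = 3
max payoff 6 at {A}

P1 best: {A}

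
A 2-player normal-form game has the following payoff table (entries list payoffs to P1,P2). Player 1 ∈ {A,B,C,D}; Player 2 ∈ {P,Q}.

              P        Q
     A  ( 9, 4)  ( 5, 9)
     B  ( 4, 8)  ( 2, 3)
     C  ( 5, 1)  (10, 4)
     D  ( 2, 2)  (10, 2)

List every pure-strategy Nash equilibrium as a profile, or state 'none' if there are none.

Nash profiles: (C,Q), (D,Q)

(A,P): not NE [P2→Q gives 9>4]
(A,Q): not NE [P1→D gives 10>5]
(B,P): not NE [P1→A gives 9>4]
(B,Q): not NE [P1→D gives 10>2; P2→P gives 8>3]
(C,P): not NE [P1→A gives 9>5; P2→Q gives 4>1]
(C,Q): NE
(D,P): not NE [P1→A gives 9>2]
(D,Q): NE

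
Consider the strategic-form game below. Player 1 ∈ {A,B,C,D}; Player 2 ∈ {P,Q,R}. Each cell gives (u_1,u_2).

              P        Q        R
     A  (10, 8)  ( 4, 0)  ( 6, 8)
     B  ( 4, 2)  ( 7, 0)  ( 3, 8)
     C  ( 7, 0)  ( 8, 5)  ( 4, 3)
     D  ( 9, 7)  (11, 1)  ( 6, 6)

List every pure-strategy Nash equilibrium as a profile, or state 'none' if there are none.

Nash profiles: (A,P), (A,R)

(A,P): NE
(A,Q): not NE [P1→D gives 11>4; P2→R gives 8>0]
(A,R): NE
(B,P): not NE [P1→A gives 10>4; P2→R gives 8>2]
(B,Q): not NE [P1→D gives 11>7; P2→R gives 8>0]
(B,R): not NE [P1→D gives 6>3]
(C,P): not NE [P1→A gives 10>7; P2→Q gives 5>0]
(C,Q): not NE [P1→D gives 11>8]
(C,R): not NE [P1→D gives 6>4; P2→Q gives 5>3]
(D,P): not NE [P1→A gives 10>9]
(D,Q): not NE [P2→P gives 7>1]
(D,R): not NE [P2→P gives 7>6]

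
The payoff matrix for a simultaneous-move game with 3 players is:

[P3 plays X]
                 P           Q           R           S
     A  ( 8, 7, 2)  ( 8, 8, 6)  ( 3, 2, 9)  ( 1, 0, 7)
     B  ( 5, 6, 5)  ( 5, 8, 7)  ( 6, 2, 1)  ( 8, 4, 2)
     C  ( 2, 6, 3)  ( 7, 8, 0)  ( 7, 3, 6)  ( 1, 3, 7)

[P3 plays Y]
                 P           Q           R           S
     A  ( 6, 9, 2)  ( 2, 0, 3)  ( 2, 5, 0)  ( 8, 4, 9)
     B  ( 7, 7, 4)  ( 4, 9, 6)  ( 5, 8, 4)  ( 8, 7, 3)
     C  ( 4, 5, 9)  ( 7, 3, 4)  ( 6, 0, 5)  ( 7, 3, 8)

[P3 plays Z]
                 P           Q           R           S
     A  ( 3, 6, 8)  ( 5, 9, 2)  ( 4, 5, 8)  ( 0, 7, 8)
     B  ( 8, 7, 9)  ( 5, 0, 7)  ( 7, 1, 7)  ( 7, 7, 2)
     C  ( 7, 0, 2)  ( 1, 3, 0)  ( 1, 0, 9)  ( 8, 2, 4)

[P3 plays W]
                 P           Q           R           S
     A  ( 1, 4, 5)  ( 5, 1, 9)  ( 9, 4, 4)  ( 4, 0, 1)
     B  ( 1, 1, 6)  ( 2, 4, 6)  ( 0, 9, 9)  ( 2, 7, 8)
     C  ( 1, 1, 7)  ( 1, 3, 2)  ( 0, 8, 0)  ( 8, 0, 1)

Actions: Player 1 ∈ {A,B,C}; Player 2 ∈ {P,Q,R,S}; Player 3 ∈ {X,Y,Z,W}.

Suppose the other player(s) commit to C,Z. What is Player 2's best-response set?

u_2(P vs C,Z) = 0
u_2(Q vs C,Z) = 3
u_2(R vs C,Z) = 0
u_2(S vs C,Z) = 2
max payoff 3 at {Q}

BR_2 = {Q}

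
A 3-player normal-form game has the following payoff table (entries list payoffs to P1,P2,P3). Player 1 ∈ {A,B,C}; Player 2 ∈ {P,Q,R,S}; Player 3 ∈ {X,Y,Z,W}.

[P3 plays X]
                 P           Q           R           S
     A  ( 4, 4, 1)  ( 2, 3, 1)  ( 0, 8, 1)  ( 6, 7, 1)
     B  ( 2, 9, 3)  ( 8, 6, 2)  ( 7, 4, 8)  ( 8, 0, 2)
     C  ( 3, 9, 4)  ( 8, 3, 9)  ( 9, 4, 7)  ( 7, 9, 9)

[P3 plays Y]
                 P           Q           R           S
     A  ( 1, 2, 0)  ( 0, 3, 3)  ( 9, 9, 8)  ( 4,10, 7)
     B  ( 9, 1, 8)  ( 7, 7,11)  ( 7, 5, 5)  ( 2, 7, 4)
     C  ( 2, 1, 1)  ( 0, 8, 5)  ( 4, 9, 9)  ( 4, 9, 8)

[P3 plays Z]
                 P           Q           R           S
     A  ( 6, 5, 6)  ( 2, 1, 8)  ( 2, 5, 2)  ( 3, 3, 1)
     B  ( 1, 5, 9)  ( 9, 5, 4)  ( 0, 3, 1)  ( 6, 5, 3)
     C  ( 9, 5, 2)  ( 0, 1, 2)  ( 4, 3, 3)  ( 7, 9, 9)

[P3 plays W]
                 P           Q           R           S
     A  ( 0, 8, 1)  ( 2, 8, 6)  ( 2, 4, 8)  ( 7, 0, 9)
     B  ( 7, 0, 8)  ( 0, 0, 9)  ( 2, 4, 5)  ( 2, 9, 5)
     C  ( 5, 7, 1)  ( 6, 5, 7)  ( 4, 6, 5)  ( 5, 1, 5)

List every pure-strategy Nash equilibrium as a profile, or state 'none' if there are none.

(A,P,X): not NE [P2→R gives 8>4; P3→Z gives 6>1]
(A,P,Y): not NE [P1→B gives 9>1; P2→S gives 10>2; P3→Z gives 6>0]
(A,P,Z): not NE [P1→C gives 9>6]
(A,P,W): not NE [P1→B gives 7>0; P3→Z gives 6>1]
(A,Q,X): not NE [P1→C gives 8>2; P2→R gives 8>3; P3→Z gives 8>1]
(A,Q,Y): not NE [P1→B gives 7>0; P2→S gives 10>3; P3→Z gives 8>3]
(A,Q,Z): not NE [P1→B gives 9>2; P2→R gives 5>1]
(A,Q,W): not NE [P1→C gives 6>2; P3→Z gives 8>6]
(A,R,X): not NE [P1→C gives 9>0; P3→W gives 8>1]
(A,R,Y): not NE [P2→S gives 10>9]
(A,R,Z): not NE [P1→C gives 4>2; P3→W gives 8>2]
(A,R,W): not NE [P1→C gives 4>2; P2→Q gives 8>4]
(A,S,X): not NE [P1→B gives 8>6; P2→R gives 8>7; P3→W gives 9>1]
(A,S,Y): not NE [P3→W gives 9>7]
(A,S,Z): not NE [P1→C gives 7>3; P2→R gives 5>3; P3→W gives 9>1]
(A,S,W): not NE [P2→Q gives 8>0]
(B,P,X): not NE [P1→A gives 4>2; P3→Z gives 9>3]
(B,P,Y): not NE [P2→S gives 7>1; P3→Z gives 9>8]
(B,P,Z): not NE [P1→C gives 9>1]
(B,P,W): not NE [P2→S gives 9>0; P3→Z gives 9>8]
(B,Q,X): not NE [P2→P gives 9>6; P3→Y gives 11>2]
(B,Q,Y): NE
(B,Q,Z): not NE [P3→Y gives 11>4]
(B,Q,W): not NE [P1→C gives 6>0; P2→S gives 9>0; P3→Y gives 11>9]
(B,R,X): not NE [P1→C gives 9>7; P2→P gives 9>4]
(B,R,Y): not NE [P1→A gives 9>7; P2→S gives 7>5; P3→X gives 8>5]
(B,R,Z): not NE [P1→C gives 4>0; P2→S gives 5>3; P3→X gives 8>1]
(B,R,W): not NE [P1→C gives 4>2; P2→S gives 9>4; P3→X gives 8>5]
(B,S,X): not NE [P2→P gives 9>0; P3→W gives 5>2]
(B,S,Y): not NE [P1→C gives 4>2; P3→W gives 5>4]
(B,S,Z): not NE [P1→C gives 7>6; P3→W gives 5>3]
(B,S,W): not NE [P1→A gives 7>2]
(C,P,X): not NE [P1→A gives 4>3]
(C,P,Y): not NE [P1→B gives 9>2; P2→S gives 9>1; P3→X gives 4>1]
(C,P,Z): not NE [P2→S gives 9>5; P3→X gives 4>2]
(C,P,W): not NE [P1→B gives 7>5; P3→X gives 4>1]
(C,Q,X): not NE [P2→S gives 9>3]
(C,Q,Y): not NE [P1→B gives 7>0; P2→S gives 9>8; P3→X gives 9>5]
(C,Q,Z): not NE [P1→B gives 9>0; P2→S gives 9>1; P3→X gives 9>2]
(C,Q,W): not NE [P2→P gives 7>5; P3→X gives 9>7]
(C,R,X): not NE [P2→S gives 9>4; P3→Y gives 9>7]
(C,R,Y): not NE [P1→A gives 9>4]
(C,R,Z): not NE [P2→S gives 9>3; P3→Y gives 9>3]
(C,R,W): not NE [P2→P gives 7>6; P3→Y gives 9>5]
(C,S,X): not NE [P1→B gives 8>7]
(C,S,Y): not NE [P3→Z gives 9>8]
(C,S,Z): NE
(C,S,W): not NE [P1→A gives 7>5; P2→P gives 7>1; P3→Z gives 9>5]

NE set: (B,Q,Y), (C,S,Z)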